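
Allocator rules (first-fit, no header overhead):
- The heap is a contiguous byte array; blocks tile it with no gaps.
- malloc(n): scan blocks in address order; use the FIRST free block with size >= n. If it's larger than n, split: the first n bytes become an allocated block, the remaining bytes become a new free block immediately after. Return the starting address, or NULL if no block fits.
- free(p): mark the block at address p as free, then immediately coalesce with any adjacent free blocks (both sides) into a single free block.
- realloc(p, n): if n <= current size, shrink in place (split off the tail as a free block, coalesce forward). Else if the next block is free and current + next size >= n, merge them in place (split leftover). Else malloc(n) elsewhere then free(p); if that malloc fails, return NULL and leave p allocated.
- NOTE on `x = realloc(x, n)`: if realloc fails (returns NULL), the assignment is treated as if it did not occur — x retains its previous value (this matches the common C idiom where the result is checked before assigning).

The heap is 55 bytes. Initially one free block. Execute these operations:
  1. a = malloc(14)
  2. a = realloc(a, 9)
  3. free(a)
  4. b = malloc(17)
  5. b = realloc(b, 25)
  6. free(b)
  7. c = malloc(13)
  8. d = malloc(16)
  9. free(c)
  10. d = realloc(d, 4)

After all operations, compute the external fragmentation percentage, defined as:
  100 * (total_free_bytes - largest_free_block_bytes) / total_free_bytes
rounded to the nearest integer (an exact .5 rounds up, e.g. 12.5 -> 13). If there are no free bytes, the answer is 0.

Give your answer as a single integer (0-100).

Op 1: a = malloc(14) -> a = 0; heap: [0-13 ALLOC][14-54 FREE]
Op 2: a = realloc(a, 9) -> a = 0; heap: [0-8 ALLOC][9-54 FREE]
Op 3: free(a) -> (freed a); heap: [0-54 FREE]
Op 4: b = malloc(17) -> b = 0; heap: [0-16 ALLOC][17-54 FREE]
Op 5: b = realloc(b, 25) -> b = 0; heap: [0-24 ALLOC][25-54 FREE]
Op 6: free(b) -> (freed b); heap: [0-54 FREE]
Op 7: c = malloc(13) -> c = 0; heap: [0-12 ALLOC][13-54 FREE]
Op 8: d = malloc(16) -> d = 13; heap: [0-12 ALLOC][13-28 ALLOC][29-54 FREE]
Op 9: free(c) -> (freed c); heap: [0-12 FREE][13-28 ALLOC][29-54 FREE]
Op 10: d = realloc(d, 4) -> d = 13; heap: [0-12 FREE][13-16 ALLOC][17-54 FREE]
Free blocks: [13 38] total_free=51 largest=38 -> 100*(51-38)/51 = 1300/51 ≈ 25.490 -> rounds to 25

Answer: 25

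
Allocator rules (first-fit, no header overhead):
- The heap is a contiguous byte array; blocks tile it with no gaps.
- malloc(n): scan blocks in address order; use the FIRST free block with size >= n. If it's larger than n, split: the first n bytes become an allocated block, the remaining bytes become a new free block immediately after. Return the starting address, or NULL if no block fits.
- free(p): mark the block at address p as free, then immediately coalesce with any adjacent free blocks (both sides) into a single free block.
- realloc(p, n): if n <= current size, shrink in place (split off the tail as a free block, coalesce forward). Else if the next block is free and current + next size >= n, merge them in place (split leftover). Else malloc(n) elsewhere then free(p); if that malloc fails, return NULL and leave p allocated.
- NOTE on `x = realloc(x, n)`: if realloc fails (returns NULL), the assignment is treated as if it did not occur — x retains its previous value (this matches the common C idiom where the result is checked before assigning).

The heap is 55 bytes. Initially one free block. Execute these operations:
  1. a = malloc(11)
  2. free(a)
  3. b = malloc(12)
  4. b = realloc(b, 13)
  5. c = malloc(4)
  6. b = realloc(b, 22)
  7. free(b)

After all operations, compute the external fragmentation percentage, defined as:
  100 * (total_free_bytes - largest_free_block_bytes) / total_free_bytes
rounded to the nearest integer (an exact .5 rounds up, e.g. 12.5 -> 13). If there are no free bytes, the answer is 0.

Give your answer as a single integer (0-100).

Answer: 25

Derivation:
Op 1: a = malloc(11) -> a = 0; heap: [0-10 ALLOC][11-54 FREE]
Op 2: free(a) -> (freed a); heap: [0-54 FREE]
Op 3: b = malloc(12) -> b = 0; heap: [0-11 ALLOC][12-54 FREE]
Op 4: b = realloc(b, 13) -> b = 0; heap: [0-12 ALLOC][13-54 FREE]
Op 5: c = malloc(4) -> c = 13; heap: [0-12 ALLOC][13-16 ALLOC][17-54 FREE]
Op 6: b = realloc(b, 22) -> b = 17; heap: [0-12 FREE][13-16 ALLOC][17-38 ALLOC][39-54 FREE]
Op 7: free(b) -> (freed b); heap: [0-12 FREE][13-16 ALLOC][17-54 FREE]
Free blocks: [13 38] total_free=51 largest=38 -> 100*(51-38)/51 = 1300/51 ≈ 25.490 -> rounds to 25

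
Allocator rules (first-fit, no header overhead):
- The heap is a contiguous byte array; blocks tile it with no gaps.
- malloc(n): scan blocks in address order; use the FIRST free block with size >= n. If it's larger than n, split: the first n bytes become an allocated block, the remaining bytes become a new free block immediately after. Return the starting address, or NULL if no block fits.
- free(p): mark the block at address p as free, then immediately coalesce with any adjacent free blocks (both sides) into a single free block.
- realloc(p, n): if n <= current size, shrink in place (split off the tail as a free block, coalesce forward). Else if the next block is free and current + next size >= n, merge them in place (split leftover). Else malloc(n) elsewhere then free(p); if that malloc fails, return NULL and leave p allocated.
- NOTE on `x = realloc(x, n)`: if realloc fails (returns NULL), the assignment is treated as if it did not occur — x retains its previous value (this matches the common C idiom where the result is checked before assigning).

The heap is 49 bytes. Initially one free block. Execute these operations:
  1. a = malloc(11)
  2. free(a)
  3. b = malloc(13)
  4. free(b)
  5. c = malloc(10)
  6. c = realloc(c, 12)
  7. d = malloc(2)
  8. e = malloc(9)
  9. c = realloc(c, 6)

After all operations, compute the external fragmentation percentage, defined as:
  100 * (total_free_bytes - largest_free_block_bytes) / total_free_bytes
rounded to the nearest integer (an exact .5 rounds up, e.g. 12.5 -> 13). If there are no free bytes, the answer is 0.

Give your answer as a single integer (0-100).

Op 1: a = malloc(11) -> a = 0; heap: [0-10 ALLOC][11-48 FREE]
Op 2: free(a) -> (freed a); heap: [0-48 FREE]
Op 3: b = malloc(13) -> b = 0; heap: [0-12 ALLOC][13-48 FREE]
Op 4: free(b) -> (freed b); heap: [0-48 FREE]
Op 5: c = malloc(10) -> c = 0; heap: [0-9 ALLOC][10-48 FREE]
Op 6: c = realloc(c, 12) -> c = 0; heap: [0-11 ALLOC][12-48 FREE]
Op 7: d = malloc(2) -> d = 12; heap: [0-11 ALLOC][12-13 ALLOC][14-48 FREE]
Op 8: e = malloc(9) -> e = 14; heap: [0-11 ALLOC][12-13 ALLOC][14-22 ALLOC][23-48 FREE]
Op 9: c = realloc(c, 6) -> c = 0; heap: [0-5 ALLOC][6-11 FREE][12-13 ALLOC][14-22 ALLOC][23-48 FREE]
Free blocks: [6 26] total_free=32 largest=26 -> 100*(32-26)/32 = 600/32 = 18.75 -> rounds to 19

Answer: 19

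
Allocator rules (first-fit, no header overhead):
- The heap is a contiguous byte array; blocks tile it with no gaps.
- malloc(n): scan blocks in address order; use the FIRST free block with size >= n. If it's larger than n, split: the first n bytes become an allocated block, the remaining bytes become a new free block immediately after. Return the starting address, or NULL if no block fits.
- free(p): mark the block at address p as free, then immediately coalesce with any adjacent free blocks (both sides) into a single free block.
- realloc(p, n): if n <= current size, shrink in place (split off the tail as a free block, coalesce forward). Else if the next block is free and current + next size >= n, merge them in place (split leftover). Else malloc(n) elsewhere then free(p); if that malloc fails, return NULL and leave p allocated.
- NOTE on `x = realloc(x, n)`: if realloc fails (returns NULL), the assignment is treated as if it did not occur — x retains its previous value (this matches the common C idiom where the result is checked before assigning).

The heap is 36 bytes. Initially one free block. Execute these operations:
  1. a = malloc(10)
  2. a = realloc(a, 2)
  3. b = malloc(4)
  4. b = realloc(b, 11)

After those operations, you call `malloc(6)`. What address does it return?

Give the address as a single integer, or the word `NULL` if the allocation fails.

Answer: 13

Derivation:
Op 1: a = malloc(10) -> a = 0; heap: [0-9 ALLOC][10-35 FREE]
Op 2: a = realloc(a, 2) -> a = 0; heap: [0-1 ALLOC][2-35 FREE]
Op 3: b = malloc(4) -> b = 2; heap: [0-1 ALLOC][2-5 ALLOC][6-35 FREE]
Op 4: b = realloc(b, 11) -> b = 2; heap: [0-1 ALLOC][2-12 ALLOC][13-35 FREE]
malloc(6): first-fit scan over [0-1 ALLOC][2-12 ALLOC][13-35 FREE] -> 13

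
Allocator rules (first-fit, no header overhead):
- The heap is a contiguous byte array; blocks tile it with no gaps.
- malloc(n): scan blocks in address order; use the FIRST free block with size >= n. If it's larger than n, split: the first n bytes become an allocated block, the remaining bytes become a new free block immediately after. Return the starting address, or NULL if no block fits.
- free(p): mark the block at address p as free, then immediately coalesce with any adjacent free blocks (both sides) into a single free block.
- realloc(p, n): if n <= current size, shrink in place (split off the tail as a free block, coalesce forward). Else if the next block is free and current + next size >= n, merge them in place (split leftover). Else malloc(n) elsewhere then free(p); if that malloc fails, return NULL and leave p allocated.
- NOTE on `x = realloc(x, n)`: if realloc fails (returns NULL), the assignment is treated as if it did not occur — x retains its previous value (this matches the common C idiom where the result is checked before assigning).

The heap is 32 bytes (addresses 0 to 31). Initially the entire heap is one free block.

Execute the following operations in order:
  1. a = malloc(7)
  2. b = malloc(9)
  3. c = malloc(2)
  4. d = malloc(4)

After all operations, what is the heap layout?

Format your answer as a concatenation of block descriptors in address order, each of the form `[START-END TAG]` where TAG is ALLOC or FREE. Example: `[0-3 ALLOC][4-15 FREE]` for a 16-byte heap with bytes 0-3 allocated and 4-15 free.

Op 1: a = malloc(7) -> a = 0; heap: [0-6 ALLOC][7-31 FREE]
Op 2: b = malloc(9) -> b = 7; heap: [0-6 ALLOC][7-15 ALLOC][16-31 FREE]
Op 3: c = malloc(2) -> c = 16; heap: [0-6 ALLOC][7-15 ALLOC][16-17 ALLOC][18-31 FREE]
Op 4: d = malloc(4) -> d = 18; heap: [0-6 ALLOC][7-15 ALLOC][16-17 ALLOC][18-21 ALLOC][22-31 FREE]

Answer: [0-6 ALLOC][7-15 ALLOC][16-17 ALLOC][18-21 ALLOC][22-31 FREE]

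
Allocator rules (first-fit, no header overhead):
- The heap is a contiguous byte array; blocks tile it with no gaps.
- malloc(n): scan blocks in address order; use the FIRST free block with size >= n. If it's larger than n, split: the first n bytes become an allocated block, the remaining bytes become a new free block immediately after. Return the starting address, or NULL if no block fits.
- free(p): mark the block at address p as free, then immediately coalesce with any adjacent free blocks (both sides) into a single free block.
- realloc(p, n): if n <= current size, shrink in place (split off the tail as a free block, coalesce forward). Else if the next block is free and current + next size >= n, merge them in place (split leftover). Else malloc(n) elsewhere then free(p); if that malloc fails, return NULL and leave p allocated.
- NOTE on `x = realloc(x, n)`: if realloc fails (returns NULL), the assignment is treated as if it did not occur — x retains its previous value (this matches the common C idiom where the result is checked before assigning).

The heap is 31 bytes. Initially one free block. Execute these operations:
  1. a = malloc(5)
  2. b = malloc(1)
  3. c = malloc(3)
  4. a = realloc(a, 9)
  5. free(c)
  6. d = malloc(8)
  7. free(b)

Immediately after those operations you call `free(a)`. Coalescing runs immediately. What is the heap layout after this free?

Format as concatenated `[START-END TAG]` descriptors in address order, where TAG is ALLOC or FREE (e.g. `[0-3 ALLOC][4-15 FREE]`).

Answer: [0-17 FREE][18-25 ALLOC][26-30 FREE]

Derivation:
Op 1: a = malloc(5) -> a = 0; heap: [0-4 ALLOC][5-30 FREE]
Op 2: b = malloc(1) -> b = 5; heap: [0-4 ALLOC][5-5 ALLOC][6-30 FREE]
Op 3: c = malloc(3) -> c = 6; heap: [0-4 ALLOC][5-5 ALLOC][6-8 ALLOC][9-30 FREE]
Op 4: a = realloc(a, 9) -> a = 9; heap: [0-4 FREE][5-5 ALLOC][6-8 ALLOC][9-17 ALLOC][18-30 FREE]
Op 5: free(c) -> (freed c); heap: [0-4 FREE][5-5 ALLOC][6-8 FREE][9-17 ALLOC][18-30 FREE]
Op 6: d = malloc(8) -> d = 18; heap: [0-4 FREE][5-5 ALLOC][6-8 FREE][9-17 ALLOC][18-25 ALLOC][26-30 FREE]
Op 7: free(b) -> (freed b); heap: [0-8 FREE][9-17 ALLOC][18-25 ALLOC][26-30 FREE]
free(a): a = 9 -> block [9-17 ALLOC]; mark free, coalesce with adjacent free neighbors -> [0-17 FREE][18-25 ALLOC][26-30 FREE]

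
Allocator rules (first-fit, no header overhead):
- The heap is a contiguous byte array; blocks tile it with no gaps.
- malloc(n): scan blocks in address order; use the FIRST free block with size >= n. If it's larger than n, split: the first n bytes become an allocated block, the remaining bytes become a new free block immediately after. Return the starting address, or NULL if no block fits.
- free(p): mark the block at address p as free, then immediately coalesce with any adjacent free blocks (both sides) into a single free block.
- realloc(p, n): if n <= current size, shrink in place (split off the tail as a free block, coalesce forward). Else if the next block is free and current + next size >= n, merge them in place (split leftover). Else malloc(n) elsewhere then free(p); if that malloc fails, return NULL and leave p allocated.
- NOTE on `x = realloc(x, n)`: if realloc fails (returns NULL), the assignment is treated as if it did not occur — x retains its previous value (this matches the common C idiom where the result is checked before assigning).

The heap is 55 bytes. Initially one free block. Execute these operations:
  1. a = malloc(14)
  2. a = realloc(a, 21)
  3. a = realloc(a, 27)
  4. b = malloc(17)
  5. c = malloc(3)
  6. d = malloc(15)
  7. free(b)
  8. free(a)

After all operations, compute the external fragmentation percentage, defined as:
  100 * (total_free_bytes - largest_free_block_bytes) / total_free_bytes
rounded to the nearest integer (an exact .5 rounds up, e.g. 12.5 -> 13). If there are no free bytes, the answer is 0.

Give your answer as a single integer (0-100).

Answer: 15

Derivation:
Op 1: a = malloc(14) -> a = 0; heap: [0-13 ALLOC][14-54 FREE]
Op 2: a = realloc(a, 21) -> a = 0; heap: [0-20 ALLOC][21-54 FREE]
Op 3: a = realloc(a, 27) -> a = 0; heap: [0-26 ALLOC][27-54 FREE]
Op 4: b = malloc(17) -> b = 27; heap: [0-26 ALLOC][27-43 ALLOC][44-54 FREE]
Op 5: c = malloc(3) -> c = 44; heap: [0-26 ALLOC][27-43 ALLOC][44-46 ALLOC][47-54 FREE]
Op 6: d = malloc(15) -> d = NULL; heap: [0-26 ALLOC][27-43 ALLOC][44-46 ALLOC][47-54 FREE]
Op 7: free(b) -> (freed b); heap: [0-26 ALLOC][27-43 FREE][44-46 ALLOC][47-54 FREE]
Op 8: free(a) -> (freed a); heap: [0-43 FREE][44-46 ALLOC][47-54 FREE]
Free blocks: [44 8] total_free=52 largest=44 -> 100*(52-44)/52 = 800/52 ≈ 15.385 -> rounds to 15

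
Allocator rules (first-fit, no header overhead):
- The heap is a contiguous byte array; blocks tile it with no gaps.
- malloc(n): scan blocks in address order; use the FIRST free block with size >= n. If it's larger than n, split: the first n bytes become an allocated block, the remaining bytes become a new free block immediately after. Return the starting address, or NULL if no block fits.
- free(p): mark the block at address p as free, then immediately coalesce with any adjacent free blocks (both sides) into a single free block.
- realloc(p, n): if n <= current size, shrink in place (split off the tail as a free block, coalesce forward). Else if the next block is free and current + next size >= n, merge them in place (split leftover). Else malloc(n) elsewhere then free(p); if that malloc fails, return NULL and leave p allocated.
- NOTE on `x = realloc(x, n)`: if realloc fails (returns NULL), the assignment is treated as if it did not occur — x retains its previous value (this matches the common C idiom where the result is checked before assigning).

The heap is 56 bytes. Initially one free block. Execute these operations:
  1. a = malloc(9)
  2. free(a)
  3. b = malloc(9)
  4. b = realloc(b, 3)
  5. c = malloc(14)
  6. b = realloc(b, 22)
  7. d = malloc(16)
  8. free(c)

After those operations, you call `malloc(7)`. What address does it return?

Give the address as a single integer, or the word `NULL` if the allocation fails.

Op 1: a = malloc(9) -> a = 0; heap: [0-8 ALLOC][9-55 FREE]
Op 2: free(a) -> (freed a); heap: [0-55 FREE]
Op 3: b = malloc(9) -> b = 0; heap: [0-8 ALLOC][9-55 FREE]
Op 4: b = realloc(b, 3) -> b = 0; heap: [0-2 ALLOC][3-55 FREE]
Op 5: c = malloc(14) -> c = 3; heap: [0-2 ALLOC][3-16 ALLOC][17-55 FREE]
Op 6: b = realloc(b, 22) -> b = 17; heap: [0-2 FREE][3-16 ALLOC][17-38 ALLOC][39-55 FREE]
Op 7: d = malloc(16) -> d = 39; heap: [0-2 FREE][3-16 ALLOC][17-38 ALLOC][39-54 ALLOC][55-55 FREE]
Op 8: free(c) -> (freed c); heap: [0-16 FREE][17-38 ALLOC][39-54 ALLOC][55-55 FREE]
malloc(7): first-fit scan over [0-16 FREE][17-38 ALLOC][39-54 ALLOC][55-55 FREE] -> 0

Answer: 0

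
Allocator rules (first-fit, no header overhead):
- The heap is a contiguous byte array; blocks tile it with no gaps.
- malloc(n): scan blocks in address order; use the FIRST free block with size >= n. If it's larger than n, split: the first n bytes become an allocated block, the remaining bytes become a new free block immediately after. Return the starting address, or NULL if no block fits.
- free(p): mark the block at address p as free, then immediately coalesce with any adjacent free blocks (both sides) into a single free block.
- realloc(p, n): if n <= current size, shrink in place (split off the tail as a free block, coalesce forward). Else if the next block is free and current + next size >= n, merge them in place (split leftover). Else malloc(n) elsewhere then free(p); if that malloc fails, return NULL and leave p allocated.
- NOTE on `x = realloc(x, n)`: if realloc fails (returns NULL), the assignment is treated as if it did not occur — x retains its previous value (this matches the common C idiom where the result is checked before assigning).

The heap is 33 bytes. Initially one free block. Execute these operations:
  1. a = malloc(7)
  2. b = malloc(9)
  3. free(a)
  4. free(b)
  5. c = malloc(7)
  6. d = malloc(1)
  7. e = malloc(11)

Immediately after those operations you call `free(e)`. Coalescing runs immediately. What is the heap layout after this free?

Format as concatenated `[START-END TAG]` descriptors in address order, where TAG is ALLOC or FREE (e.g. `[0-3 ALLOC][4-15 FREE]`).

Answer: [0-6 ALLOC][7-7 ALLOC][8-32 FREE]

Derivation:
Op 1: a = malloc(7) -> a = 0; heap: [0-6 ALLOC][7-32 FREE]
Op 2: b = malloc(9) -> b = 7; heap: [0-6 ALLOC][7-15 ALLOC][16-32 FREE]
Op 3: free(a) -> (freed a); heap: [0-6 FREE][7-15 ALLOC][16-32 FREE]
Op 4: free(b) -> (freed b); heap: [0-32 FREE]
Op 5: c = malloc(7) -> c = 0; heap: [0-6 ALLOC][7-32 FREE]
Op 6: d = malloc(1) -> d = 7; heap: [0-6 ALLOC][7-7 ALLOC][8-32 FREE]
Op 7: e = malloc(11) -> e = 8; heap: [0-6 ALLOC][7-7 ALLOC][8-18 ALLOC][19-32 FREE]
free(e): e = 8 -> block [8-18 ALLOC]; mark free, coalesce with adjacent free neighbors -> [0-6 ALLOC][7-7 ALLOC][8-32 FREE]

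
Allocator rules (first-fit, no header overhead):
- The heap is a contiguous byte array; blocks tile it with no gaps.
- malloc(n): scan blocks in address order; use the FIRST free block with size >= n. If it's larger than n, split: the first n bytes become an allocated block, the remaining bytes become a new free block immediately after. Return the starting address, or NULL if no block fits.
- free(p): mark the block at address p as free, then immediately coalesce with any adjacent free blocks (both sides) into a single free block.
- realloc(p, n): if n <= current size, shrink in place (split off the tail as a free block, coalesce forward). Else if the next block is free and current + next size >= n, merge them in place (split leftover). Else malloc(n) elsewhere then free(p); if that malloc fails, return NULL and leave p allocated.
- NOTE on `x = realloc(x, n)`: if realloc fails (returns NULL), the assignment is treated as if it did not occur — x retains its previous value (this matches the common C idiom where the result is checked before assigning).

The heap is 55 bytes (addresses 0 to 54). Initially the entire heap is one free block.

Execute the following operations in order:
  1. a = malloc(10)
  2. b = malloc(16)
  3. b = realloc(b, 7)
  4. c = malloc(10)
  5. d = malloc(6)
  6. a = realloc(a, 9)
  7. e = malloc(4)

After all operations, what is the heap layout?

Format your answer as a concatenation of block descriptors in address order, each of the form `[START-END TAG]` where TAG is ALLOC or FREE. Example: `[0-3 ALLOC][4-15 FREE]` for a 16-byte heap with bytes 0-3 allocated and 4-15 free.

Op 1: a = malloc(10) -> a = 0; heap: [0-9 ALLOC][10-54 FREE]
Op 2: b = malloc(16) -> b = 10; heap: [0-9 ALLOC][10-25 ALLOC][26-54 FREE]
Op 3: b = realloc(b, 7) -> b = 10; heap: [0-9 ALLOC][10-16 ALLOC][17-54 FREE]
Op 4: c = malloc(10) -> c = 17; heap: [0-9 ALLOC][10-16 ALLOC][17-26 ALLOC][27-54 FREE]
Op 5: d = malloc(6) -> d = 27; heap: [0-9 ALLOC][10-16 ALLOC][17-26 ALLOC][27-32 ALLOC][33-54 FREE]
Op 6: a = realloc(a, 9) -> a = 0; heap: [0-8 ALLOC][9-9 FREE][10-16 ALLOC][17-26 ALLOC][27-32 ALLOC][33-54 FREE]
Op 7: e = malloc(4) -> e = 33; heap: [0-8 ALLOC][9-9 FREE][10-16 ALLOC][17-26 ALLOC][27-32 ALLOC][33-36 ALLOC][37-54 FREE]

Answer: [0-8 ALLOC][9-9 FREE][10-16 ALLOC][17-26 ALLOC][27-32 ALLOC][33-36 ALLOC][37-54 FREE]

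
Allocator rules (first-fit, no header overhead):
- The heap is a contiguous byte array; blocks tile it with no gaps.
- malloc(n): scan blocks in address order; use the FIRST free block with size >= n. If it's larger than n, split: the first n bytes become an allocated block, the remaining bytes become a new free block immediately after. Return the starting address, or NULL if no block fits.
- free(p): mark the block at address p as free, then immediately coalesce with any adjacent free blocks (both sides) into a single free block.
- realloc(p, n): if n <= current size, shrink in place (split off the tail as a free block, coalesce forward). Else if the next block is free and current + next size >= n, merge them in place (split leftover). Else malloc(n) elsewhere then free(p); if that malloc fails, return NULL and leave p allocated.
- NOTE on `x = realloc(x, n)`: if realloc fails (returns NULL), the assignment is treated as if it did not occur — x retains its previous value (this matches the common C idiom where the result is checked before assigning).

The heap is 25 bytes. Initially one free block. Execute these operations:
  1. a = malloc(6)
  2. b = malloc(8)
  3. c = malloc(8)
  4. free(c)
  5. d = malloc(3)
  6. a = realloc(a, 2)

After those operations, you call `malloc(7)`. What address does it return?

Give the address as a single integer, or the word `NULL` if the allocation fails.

Answer: 17

Derivation:
Op 1: a = malloc(6) -> a = 0; heap: [0-5 ALLOC][6-24 FREE]
Op 2: b = malloc(8) -> b = 6; heap: [0-5 ALLOC][6-13 ALLOC][14-24 FREE]
Op 3: c = malloc(8) -> c = 14; heap: [0-5 ALLOC][6-13 ALLOC][14-21 ALLOC][22-24 FREE]
Op 4: free(c) -> (freed c); heap: [0-5 ALLOC][6-13 ALLOC][14-24 FREE]
Op 5: d = malloc(3) -> d = 14; heap: [0-5 ALLOC][6-13 ALLOC][14-16 ALLOC][17-24 FREE]
Op 6: a = realloc(a, 2) -> a = 0; heap: [0-1 ALLOC][2-5 FREE][6-13 ALLOC][14-16 ALLOC][17-24 FREE]
malloc(7): first-fit scan over [0-1 ALLOC][2-5 FREE][6-13 ALLOC][14-16 ALLOC][17-24 FREE] -> 17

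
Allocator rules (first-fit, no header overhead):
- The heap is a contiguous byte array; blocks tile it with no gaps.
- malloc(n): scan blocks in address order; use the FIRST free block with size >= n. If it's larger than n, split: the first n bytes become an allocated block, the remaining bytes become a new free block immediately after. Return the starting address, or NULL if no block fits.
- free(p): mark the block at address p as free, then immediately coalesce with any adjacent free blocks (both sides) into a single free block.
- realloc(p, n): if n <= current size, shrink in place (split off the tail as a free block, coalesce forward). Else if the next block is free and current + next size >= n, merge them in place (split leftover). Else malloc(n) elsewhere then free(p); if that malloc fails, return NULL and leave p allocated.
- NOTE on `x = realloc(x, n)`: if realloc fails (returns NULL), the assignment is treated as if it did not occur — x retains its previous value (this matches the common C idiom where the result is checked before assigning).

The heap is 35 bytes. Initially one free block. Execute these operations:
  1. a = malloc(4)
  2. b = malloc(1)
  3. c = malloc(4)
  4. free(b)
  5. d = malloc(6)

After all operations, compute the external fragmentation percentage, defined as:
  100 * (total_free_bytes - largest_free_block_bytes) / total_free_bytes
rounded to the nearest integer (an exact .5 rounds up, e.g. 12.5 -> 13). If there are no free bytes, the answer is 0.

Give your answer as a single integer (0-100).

Answer: 5

Derivation:
Op 1: a = malloc(4) -> a = 0; heap: [0-3 ALLOC][4-34 FREE]
Op 2: b = malloc(1) -> b = 4; heap: [0-3 ALLOC][4-4 ALLOC][5-34 FREE]
Op 3: c = malloc(4) -> c = 5; heap: [0-3 ALLOC][4-4 ALLOC][5-8 ALLOC][9-34 FREE]
Op 4: free(b) -> (freed b); heap: [0-3 ALLOC][4-4 FREE][5-8 ALLOC][9-34 FREE]
Op 5: d = malloc(6) -> d = 9; heap: [0-3 ALLOC][4-4 FREE][5-8 ALLOC][9-14 ALLOC][15-34 FREE]
Free blocks: [1 20] total_free=21 largest=20 -> 100*(21-20)/21 = 100/21 ≈ 4.762 -> rounds to 5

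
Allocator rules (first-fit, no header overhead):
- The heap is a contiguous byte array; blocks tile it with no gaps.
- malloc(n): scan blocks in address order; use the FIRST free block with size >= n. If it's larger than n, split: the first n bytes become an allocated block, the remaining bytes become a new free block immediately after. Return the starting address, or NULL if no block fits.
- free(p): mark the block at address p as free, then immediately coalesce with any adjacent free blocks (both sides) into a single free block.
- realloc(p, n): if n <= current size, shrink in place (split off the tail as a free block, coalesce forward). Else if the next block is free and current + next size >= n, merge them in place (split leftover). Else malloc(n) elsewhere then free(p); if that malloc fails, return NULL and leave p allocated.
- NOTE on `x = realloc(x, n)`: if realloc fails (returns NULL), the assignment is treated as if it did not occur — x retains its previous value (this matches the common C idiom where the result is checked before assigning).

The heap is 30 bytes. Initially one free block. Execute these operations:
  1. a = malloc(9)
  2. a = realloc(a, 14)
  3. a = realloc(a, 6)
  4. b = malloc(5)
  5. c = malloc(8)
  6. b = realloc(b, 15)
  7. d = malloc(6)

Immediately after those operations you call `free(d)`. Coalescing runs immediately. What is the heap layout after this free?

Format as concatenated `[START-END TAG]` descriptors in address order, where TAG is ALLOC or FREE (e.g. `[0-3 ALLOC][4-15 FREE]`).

Op 1: a = malloc(9) -> a = 0; heap: [0-8 ALLOC][9-29 FREE]
Op 2: a = realloc(a, 14) -> a = 0; heap: [0-13 ALLOC][14-29 FREE]
Op 3: a = realloc(a, 6) -> a = 0; heap: [0-5 ALLOC][6-29 FREE]
Op 4: b = malloc(5) -> b = 6; heap: [0-5 ALLOC][6-10 ALLOC][11-29 FREE]
Op 5: c = malloc(8) -> c = 11; heap: [0-5 ALLOC][6-10 ALLOC][11-18 ALLOC][19-29 FREE]
Op 6: b = realloc(b, 15) -> NULL (b unchanged); heap: [0-5 ALLOC][6-10 ALLOC][11-18 ALLOC][19-29 FREE]
Op 7: d = malloc(6) -> d = 19; heap: [0-5 ALLOC][6-10 ALLOC][11-18 ALLOC][19-24 ALLOC][25-29 FREE]
free(d): d = 19 -> block [19-24 ALLOC]; mark free, coalesce with adjacent free neighbors -> [0-5 ALLOC][6-10 ALLOC][11-18 ALLOC][19-29 FREE]

Answer: [0-5 ALLOC][6-10 ALLOC][11-18 ALLOC][19-29 FREE]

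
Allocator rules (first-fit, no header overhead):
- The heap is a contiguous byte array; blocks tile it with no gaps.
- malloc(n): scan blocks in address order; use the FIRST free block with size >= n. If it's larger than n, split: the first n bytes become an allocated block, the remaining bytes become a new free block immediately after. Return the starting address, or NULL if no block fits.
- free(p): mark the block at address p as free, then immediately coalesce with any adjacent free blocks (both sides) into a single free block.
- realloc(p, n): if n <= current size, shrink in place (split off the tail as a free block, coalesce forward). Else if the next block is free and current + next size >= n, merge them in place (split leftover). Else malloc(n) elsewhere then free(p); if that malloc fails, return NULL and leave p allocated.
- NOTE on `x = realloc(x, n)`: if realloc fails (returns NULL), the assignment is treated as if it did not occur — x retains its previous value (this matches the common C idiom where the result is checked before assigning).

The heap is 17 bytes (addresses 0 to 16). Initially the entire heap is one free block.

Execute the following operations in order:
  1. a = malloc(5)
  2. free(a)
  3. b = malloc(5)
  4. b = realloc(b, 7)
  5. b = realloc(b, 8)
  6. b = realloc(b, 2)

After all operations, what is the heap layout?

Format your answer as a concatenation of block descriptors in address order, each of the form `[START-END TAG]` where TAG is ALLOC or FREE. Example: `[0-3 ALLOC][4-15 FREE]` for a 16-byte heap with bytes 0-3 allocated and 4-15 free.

Answer: [0-1 ALLOC][2-16 FREE]

Derivation:
Op 1: a = malloc(5) -> a = 0; heap: [0-4 ALLOC][5-16 FREE]
Op 2: free(a) -> (freed a); heap: [0-16 FREE]
Op 3: b = malloc(5) -> b = 0; heap: [0-4 ALLOC][5-16 FREE]
Op 4: b = realloc(b, 7) -> b = 0; heap: [0-6 ALLOC][7-16 FREE]
Op 5: b = realloc(b, 8) -> b = 0; heap: [0-7 ALLOC][8-16 FREE]
Op 6: b = realloc(b, 2) -> b = 0; heap: [0-1 ALLOC][2-16 FREE]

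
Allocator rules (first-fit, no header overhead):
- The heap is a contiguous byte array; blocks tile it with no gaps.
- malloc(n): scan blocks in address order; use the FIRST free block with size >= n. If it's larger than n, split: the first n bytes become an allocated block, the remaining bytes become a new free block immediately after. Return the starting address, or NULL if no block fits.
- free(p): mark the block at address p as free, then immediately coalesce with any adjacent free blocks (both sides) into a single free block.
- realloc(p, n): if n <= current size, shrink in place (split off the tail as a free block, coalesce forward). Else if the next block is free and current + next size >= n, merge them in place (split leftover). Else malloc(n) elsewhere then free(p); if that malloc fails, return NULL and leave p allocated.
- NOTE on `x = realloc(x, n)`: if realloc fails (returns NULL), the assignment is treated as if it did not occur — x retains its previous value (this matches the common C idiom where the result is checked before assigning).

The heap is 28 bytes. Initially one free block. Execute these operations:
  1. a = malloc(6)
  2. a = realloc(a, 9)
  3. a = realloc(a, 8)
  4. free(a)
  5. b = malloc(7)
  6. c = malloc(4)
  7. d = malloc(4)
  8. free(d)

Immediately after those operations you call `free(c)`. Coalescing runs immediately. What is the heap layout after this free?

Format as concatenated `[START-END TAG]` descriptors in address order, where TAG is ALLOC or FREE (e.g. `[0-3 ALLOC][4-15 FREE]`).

Op 1: a = malloc(6) -> a = 0; heap: [0-5 ALLOC][6-27 FREE]
Op 2: a = realloc(a, 9) -> a = 0; heap: [0-8 ALLOC][9-27 FREE]
Op 3: a = realloc(a, 8) -> a = 0; heap: [0-7 ALLOC][8-27 FREE]
Op 4: free(a) -> (freed a); heap: [0-27 FREE]
Op 5: b = malloc(7) -> b = 0; heap: [0-6 ALLOC][7-27 FREE]
Op 6: c = malloc(4) -> c = 7; heap: [0-6 ALLOC][7-10 ALLOC][11-27 FREE]
Op 7: d = malloc(4) -> d = 11; heap: [0-6 ALLOC][7-10 ALLOC][11-14 ALLOC][15-27 FREE]
Op 8: free(d) -> (freed d); heap: [0-6 ALLOC][7-10 ALLOC][11-27 FREE]
free(c): c = 7 -> block [7-10 ALLOC]; mark free, coalesce with adjacent free neighbors -> [0-6 ALLOC][7-27 FREE]

Answer: [0-6 ALLOC][7-27 FREE]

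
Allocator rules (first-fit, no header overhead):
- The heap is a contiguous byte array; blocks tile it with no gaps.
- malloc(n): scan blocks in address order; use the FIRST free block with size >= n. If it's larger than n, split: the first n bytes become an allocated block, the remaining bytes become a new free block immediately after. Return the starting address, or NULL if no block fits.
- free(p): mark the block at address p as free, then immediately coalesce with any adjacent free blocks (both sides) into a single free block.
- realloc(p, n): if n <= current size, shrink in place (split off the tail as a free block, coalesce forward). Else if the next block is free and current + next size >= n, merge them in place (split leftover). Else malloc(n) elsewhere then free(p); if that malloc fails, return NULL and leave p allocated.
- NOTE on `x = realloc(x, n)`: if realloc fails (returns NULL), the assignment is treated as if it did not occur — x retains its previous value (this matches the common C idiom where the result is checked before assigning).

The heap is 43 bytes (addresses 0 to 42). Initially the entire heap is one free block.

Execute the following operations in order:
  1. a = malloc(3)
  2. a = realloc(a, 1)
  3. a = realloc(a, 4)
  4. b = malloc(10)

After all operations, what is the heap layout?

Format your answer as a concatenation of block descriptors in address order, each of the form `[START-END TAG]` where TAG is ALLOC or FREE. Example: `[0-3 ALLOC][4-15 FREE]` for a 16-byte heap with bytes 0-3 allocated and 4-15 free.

Answer: [0-3 ALLOC][4-13 ALLOC][14-42 FREE]

Derivation:
Op 1: a = malloc(3) -> a = 0; heap: [0-2 ALLOC][3-42 FREE]
Op 2: a = realloc(a, 1) -> a = 0; heap: [0-0 ALLOC][1-42 FREE]
Op 3: a = realloc(a, 4) -> a = 0; heap: [0-3 ALLOC][4-42 FREE]
Op 4: b = malloc(10) -> b = 4; heap: [0-3 ALLOC][4-13 ALLOC][14-42 FREE]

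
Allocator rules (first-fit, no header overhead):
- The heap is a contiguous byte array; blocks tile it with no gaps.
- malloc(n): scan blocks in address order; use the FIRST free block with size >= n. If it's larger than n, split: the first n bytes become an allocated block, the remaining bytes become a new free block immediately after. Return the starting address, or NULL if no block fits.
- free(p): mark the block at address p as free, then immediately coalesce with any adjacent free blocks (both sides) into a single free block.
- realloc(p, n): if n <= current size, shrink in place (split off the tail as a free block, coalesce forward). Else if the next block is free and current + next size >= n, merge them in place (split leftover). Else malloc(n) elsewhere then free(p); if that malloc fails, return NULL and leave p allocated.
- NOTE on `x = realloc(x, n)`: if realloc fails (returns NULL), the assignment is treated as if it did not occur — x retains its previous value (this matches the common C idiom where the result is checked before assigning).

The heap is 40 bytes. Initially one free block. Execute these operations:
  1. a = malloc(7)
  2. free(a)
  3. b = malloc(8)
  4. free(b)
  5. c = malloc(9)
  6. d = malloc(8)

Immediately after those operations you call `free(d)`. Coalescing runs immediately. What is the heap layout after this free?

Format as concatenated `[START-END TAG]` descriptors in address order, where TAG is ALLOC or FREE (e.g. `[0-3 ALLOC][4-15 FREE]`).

Answer: [0-8 ALLOC][9-39 FREE]

Derivation:
Op 1: a = malloc(7) -> a = 0; heap: [0-6 ALLOC][7-39 FREE]
Op 2: free(a) -> (freed a); heap: [0-39 FREE]
Op 3: b = malloc(8) -> b = 0; heap: [0-7 ALLOC][8-39 FREE]
Op 4: free(b) -> (freed b); heap: [0-39 FREE]
Op 5: c = malloc(9) -> c = 0; heap: [0-8 ALLOC][9-39 FREE]
Op 6: d = malloc(8) -> d = 9; heap: [0-8 ALLOC][9-16 ALLOC][17-39 FREE]
free(d): d = 9 -> block [9-16 ALLOC]; mark free, coalesce with adjacent free neighbors -> [0-8 ALLOC][9-39 FREE]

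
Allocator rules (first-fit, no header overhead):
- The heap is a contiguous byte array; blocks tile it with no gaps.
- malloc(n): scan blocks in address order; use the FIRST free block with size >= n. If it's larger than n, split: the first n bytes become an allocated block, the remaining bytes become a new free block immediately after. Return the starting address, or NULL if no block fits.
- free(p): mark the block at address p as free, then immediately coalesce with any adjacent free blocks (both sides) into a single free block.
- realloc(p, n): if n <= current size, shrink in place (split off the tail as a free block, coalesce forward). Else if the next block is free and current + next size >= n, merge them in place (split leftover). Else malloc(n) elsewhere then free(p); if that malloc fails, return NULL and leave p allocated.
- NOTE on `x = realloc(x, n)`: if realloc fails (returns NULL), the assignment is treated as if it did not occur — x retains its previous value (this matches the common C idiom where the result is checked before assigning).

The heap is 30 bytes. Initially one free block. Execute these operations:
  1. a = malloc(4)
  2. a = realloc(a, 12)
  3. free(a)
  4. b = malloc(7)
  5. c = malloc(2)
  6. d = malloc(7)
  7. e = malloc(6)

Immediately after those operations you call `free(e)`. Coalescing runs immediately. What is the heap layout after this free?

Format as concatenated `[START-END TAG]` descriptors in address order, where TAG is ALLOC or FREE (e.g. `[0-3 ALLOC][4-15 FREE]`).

Answer: [0-6 ALLOC][7-8 ALLOC][9-15 ALLOC][16-29 FREE]

Derivation:
Op 1: a = malloc(4) -> a = 0; heap: [0-3 ALLOC][4-29 FREE]
Op 2: a = realloc(a, 12) -> a = 0; heap: [0-11 ALLOC][12-29 FREE]
Op 3: free(a) -> (freed a); heap: [0-29 FREE]
Op 4: b = malloc(7) -> b = 0; heap: [0-6 ALLOC][7-29 FREE]
Op 5: c = malloc(2) -> c = 7; heap: [0-6 ALLOC][7-8 ALLOC][9-29 FREE]
Op 6: d = malloc(7) -> d = 9; heap: [0-6 ALLOC][7-8 ALLOC][9-15 ALLOC][16-29 FREE]
Op 7: e = malloc(6) -> e = 16; heap: [0-6 ALLOC][7-8 ALLOC][9-15 ALLOC][16-21 ALLOC][22-29 FREE]
free(e): e = 16 -> block [16-21 ALLOC]; mark free, coalesce with adjacent free neighbors -> [0-6 ALLOC][7-8 ALLOC][9-15 ALLOC][16-29 FREE]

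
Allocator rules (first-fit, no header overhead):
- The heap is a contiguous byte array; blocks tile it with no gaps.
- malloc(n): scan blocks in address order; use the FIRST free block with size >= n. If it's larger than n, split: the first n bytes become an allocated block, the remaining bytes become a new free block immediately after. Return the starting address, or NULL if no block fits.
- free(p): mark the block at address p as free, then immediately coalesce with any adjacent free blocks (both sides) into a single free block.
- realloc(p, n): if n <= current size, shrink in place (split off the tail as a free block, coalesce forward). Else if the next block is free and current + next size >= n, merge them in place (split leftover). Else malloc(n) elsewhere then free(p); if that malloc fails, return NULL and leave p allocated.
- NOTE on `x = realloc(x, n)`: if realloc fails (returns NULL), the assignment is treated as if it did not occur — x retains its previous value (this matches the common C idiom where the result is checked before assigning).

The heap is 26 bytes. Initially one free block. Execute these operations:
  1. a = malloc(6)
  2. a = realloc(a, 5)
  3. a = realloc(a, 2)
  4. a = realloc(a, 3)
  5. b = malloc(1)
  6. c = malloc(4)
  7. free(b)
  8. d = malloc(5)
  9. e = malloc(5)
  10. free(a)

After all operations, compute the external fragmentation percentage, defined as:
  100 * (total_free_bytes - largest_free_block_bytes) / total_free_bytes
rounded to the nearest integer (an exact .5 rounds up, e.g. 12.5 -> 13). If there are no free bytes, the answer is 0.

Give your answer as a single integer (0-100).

Op 1: a = malloc(6) -> a = 0; heap: [0-5 ALLOC][6-25 FREE]
Op 2: a = realloc(a, 5) -> a = 0; heap: [0-4 ALLOC][5-25 FREE]
Op 3: a = realloc(a, 2) -> a = 0; heap: [0-1 ALLOC][2-25 FREE]
Op 4: a = realloc(a, 3) -> a = 0; heap: [0-2 ALLOC][3-25 FREE]
Op 5: b = malloc(1) -> b = 3; heap: [0-2 ALLOC][3-3 ALLOC][4-25 FREE]
Op 6: c = malloc(4) -> c = 4; heap: [0-2 ALLOC][3-3 ALLOC][4-7 ALLOC][8-25 FREE]
Op 7: free(b) -> (freed b); heap: [0-2 ALLOC][3-3 FREE][4-7 ALLOC][8-25 FREE]
Op 8: d = malloc(5) -> d = 8; heap: [0-2 ALLOC][3-3 FREE][4-7 ALLOC][8-12 ALLOC][13-25 FREE]
Op 9: e = malloc(5) -> e = 13; heap: [0-2 ALLOC][3-3 FREE][4-7 ALLOC][8-12 ALLOC][13-17 ALLOC][18-25 FREE]
Op 10: free(a) -> (freed a); heap: [0-3 FREE][4-7 ALLOC][8-12 ALLOC][13-17 ALLOC][18-25 FREE]
Free blocks: [4 8] total_free=12 largest=8 -> 100*(12-8)/12 = 400/12 ≈ 33.333 -> rounds to 33

Answer: 33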